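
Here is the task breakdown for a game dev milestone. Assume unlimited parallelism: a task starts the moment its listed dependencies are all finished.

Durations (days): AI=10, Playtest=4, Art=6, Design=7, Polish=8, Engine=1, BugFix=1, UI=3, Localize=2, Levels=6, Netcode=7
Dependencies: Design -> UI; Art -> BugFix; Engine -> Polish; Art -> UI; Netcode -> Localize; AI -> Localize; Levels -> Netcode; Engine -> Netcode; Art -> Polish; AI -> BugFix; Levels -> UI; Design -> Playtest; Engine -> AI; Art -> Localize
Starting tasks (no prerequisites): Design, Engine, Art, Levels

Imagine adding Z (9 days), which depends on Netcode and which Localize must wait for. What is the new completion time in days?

Originally the project takes 15 days.
With Z inserted, Localize now waits for max(Art, AI, Netcode, Z).
New critical path: Levels→Netcode→Z→Localize = 6+7+9+2 = 24 ⇒ 24 days.

24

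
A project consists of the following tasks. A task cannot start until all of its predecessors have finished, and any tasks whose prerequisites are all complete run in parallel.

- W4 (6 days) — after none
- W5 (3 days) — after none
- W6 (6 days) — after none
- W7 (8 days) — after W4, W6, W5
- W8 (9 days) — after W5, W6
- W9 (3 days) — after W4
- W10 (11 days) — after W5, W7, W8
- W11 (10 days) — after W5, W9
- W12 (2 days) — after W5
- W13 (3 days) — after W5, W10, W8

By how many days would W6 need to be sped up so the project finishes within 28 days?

Current finish: 29 days; target: 28.
W6 is on every critical path, so each day cut from W6 cuts the finish by one (this holds down to a finish of 28).
Need 29 − 28 = 1 day off W6 → W6 becomes 5 days, finish becomes 28.

1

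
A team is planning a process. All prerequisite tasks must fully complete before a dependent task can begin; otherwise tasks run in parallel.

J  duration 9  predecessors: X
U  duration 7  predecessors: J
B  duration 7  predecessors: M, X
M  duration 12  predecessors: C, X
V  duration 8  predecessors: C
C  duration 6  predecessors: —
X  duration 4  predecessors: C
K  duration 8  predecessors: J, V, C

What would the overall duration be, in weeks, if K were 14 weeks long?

33

Actual critical path: C→X→M→B = 6+4+12+7 = 29 ⇒ 29 weeks.
The longest path through K is only 27 weeks, so K has float 2.
The binding chain switches to C→X→J→K = 6+4+9+14 = 33; finish 33 weeks.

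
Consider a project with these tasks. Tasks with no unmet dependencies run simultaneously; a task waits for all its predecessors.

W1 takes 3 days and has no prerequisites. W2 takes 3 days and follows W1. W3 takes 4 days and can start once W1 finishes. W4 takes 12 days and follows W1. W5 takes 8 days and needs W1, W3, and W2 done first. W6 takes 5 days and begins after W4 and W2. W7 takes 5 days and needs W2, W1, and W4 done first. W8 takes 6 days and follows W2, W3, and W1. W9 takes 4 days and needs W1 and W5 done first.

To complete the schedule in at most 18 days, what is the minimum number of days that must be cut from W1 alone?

Current finish: 20 days; target: 18.
W1 is on every critical path, so each day cut from W1 cuts the finish by one (this holds down to a finish of 18).
Need 20 − 18 = 2 days off W1 → W1 becomes 1 day, finish becomes 18.

2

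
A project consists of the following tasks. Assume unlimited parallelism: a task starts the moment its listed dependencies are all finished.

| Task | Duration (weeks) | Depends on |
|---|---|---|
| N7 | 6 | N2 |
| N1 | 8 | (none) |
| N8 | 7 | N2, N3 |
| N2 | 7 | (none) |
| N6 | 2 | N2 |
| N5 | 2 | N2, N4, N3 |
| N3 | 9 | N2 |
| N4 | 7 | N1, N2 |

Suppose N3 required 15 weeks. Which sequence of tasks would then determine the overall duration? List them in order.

The binding path is N2→N3→N8 = 7+9+7 = 23; finish at 23 weeks.
N3 lies on that path, so at 15 weeks the path becomes 29 weeks.
That remains the longest chain; total 29 weeks.

N2, N3, N8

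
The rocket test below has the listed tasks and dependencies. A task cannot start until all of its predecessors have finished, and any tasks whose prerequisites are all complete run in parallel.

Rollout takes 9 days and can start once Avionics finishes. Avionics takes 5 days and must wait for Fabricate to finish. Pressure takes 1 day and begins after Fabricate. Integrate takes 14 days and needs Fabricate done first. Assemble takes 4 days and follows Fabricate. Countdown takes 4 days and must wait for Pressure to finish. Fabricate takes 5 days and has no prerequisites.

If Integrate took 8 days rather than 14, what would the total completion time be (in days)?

Actual critical path: Fabricate→Integrate = 5+14 = 19 ⇒ 19 days.
Since Integrate is critical, the -6 change carries straight to that chain (now 13 days).
Now Fabricate→Avionics→Rollout = 5+5+9 = 19 is longest, so the finish becomes 19 days.

19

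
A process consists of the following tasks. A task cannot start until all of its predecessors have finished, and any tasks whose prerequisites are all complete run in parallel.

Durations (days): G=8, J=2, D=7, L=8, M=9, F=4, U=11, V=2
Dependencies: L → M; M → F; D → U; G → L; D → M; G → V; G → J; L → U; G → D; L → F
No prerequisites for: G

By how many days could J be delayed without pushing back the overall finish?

19

G→L→M→F = 8+8+9+4 = 29 sets the makespan at 29 days.
The longest chain containing J totals 10 days.
Slack of J = 27 − 8 = 19 days.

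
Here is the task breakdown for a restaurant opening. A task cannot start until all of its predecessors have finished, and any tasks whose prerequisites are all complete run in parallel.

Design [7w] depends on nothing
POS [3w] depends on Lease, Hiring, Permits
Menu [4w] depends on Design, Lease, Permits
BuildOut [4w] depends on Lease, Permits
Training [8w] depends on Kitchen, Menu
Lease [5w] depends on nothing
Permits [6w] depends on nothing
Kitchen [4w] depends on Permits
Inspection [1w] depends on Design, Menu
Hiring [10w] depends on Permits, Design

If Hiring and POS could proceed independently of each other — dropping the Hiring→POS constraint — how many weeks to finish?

With the dependency in place, Design→Hiring→POS = 7+10+3 = 20 sets the finish at 20 weeks.
Without Hiring→POS, POS's earliest start moves from 17 to 6.
The longest chain is now Design→Menu→Training = 7+4+8 = 19, so the restaurant opening takes 19 weeks.

19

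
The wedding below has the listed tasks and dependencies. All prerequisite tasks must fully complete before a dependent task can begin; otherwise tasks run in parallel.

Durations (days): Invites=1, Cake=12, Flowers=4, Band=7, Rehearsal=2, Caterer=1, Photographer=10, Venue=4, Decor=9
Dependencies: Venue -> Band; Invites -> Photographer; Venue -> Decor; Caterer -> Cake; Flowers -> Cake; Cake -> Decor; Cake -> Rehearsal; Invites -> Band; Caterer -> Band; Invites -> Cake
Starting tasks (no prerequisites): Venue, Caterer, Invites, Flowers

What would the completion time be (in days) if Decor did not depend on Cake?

18

With the dependency in place, Flowers→Cake→Decor = 4+12+9 = 25 sets the finish at 25 days.
Without Cake→Decor, Decor's earliest start moves from 16 to 4.
The longest chain is now Flowers→Cake→Rehearsal = 4+12+2 = 18, so the plan takes 18 days.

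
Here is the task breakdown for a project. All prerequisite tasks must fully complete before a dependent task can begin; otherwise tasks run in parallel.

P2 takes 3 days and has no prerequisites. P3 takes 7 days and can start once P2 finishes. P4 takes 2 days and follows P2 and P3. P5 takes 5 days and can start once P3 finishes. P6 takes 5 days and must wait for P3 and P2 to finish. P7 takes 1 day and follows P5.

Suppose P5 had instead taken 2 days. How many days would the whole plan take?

15

The binding path is P2→P3→P5→P7 = 3+7+5+1 = 16; finish at 16 days.
P5 is on the critical path; changing it to 2 makes that path 13 days.
The binding chain switches to P2→P3→P6 = 3+7+5 = 15; finish 15 days.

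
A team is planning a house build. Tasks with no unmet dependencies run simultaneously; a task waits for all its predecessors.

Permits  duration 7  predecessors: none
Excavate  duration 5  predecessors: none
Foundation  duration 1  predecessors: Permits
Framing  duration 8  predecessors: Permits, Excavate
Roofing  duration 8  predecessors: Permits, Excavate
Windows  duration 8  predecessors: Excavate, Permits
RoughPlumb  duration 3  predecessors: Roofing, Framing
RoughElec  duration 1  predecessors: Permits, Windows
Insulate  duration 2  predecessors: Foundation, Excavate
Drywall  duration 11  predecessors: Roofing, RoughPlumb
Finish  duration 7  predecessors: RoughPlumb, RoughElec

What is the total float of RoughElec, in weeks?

6

The longest chain is Permits→Framing→RoughPlumb→Drywall = 7+8+3+11 = 29; overall finish 29 weeks.
RoughElec finishes as early as 16 and must finish by 22.
So RoughElec can slip 22 − 16 = 6 weeks.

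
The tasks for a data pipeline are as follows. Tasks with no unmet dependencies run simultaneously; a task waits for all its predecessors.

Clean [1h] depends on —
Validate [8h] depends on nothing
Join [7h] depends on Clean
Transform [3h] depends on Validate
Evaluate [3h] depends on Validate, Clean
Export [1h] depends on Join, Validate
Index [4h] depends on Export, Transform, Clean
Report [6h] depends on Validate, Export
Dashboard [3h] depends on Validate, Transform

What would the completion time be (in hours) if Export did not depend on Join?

Original critical path: Clean→Join→Export→Report = 1+7+1+6 = 15 ⇒ 15 hours.
Dropping Join→Export doesn't change Export's earliest start (8); another predecessor still binds.
New critical path: Validate→Transform→Index = 8+3+4 = 15 ⇒ 15 hours.

15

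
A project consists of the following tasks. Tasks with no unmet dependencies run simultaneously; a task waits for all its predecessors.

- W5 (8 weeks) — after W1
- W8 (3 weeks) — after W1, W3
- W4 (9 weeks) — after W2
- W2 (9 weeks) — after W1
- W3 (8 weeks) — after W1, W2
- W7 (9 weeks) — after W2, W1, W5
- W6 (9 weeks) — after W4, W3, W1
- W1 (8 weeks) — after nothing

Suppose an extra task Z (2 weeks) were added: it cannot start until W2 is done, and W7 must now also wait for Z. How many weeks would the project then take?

Originally the project takes 35 weeks.
With Z inserted, W7 now waits for max(W2, W1, W5, Z).
New critical path: W1→W2→W4→W6 = 8+9+9+9 = 35 ⇒ 35 weeks.

35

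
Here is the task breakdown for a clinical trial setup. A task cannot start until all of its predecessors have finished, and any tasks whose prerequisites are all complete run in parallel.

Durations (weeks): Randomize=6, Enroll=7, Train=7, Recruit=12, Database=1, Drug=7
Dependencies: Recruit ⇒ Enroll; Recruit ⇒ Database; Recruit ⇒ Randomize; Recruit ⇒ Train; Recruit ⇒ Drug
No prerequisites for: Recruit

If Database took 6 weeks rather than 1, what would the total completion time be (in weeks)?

19

Baseline: Recruit→Train = 12+7 = 19 → 19 weeks.
Database has 6 weeks of float (longest path through it is 13).
That remains the longest chain; total 19 weeks.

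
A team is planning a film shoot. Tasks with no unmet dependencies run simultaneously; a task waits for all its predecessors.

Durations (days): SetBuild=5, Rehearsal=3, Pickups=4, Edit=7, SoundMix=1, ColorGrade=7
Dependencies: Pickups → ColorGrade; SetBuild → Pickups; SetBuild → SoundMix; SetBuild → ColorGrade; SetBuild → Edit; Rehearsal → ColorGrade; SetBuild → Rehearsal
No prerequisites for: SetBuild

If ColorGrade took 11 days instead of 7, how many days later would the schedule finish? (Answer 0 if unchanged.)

4

Baseline: SetBuild→Pickups→ColorGrade = 5+4+7 = 16 → 16 days.
Since ColorGrade is critical, the +4 change carries straight to that chain (now 20 days).
That remains the longest chain; total 20 days.
Change in finish: 20 − 16 = +4 days.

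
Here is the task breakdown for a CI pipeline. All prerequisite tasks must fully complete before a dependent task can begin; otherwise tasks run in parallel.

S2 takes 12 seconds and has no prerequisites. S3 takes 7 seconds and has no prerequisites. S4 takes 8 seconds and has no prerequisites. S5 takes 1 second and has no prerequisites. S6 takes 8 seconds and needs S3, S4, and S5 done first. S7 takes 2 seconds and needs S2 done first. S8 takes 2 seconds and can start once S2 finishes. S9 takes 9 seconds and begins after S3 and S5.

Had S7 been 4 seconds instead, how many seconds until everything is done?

16

As given, the longest chain is S3→S9 = 7+9 = 16, so the finish is 16 seconds.
The longest path through S7 is only 14 seconds, so S7 has float 2.
The binding chain switches to S2→S7 = 12+4 = 16; finish 16 seconds.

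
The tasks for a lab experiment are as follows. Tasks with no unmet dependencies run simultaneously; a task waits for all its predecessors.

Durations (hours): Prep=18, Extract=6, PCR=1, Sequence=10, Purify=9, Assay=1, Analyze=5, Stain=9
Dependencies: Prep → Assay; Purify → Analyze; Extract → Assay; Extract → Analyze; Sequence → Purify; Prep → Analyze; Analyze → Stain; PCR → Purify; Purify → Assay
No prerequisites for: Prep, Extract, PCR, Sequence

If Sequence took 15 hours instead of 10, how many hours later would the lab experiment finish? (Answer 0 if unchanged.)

5

Baseline: Sequence→Purify→Analyze→Stain = 10+9+5+9 = 33 → 33 hours.
Sequence lies on that path, so at 15 hours the path becomes 38 hours.
No other chain overtakes it, so the finish is 38 hours.
Change in finish: 38 − 33 = +5 hours.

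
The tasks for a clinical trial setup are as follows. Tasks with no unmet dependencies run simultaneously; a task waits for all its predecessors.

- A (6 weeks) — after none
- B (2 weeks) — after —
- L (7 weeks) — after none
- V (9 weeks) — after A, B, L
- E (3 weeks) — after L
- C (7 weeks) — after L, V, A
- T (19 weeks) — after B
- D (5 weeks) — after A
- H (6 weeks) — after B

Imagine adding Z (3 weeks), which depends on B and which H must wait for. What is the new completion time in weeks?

23

Originally the schedule takes 23 weeks.
With Z inserted, H now waits for max(B, Z).
New critical path: L→V→C = 7+9+7 = 23 ⇒ 23 weeks.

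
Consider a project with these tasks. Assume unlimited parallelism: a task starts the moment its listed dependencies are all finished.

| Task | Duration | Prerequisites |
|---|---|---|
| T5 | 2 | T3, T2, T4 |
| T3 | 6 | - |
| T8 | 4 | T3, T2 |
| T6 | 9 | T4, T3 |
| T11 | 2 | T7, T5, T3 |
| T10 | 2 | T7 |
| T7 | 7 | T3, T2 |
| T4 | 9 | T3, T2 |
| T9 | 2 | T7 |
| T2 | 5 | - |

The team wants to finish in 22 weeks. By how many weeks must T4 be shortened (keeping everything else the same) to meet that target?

Current finish: 24 weeks; target: 22.
T4 is on every critical path, so each week cut from T4 cuts the finish by one (this holds down to a finish of 16).
Need 24 − 22 = 2 weeks off T4 → T4 becomes 7 weeks, finish becomes 22.

2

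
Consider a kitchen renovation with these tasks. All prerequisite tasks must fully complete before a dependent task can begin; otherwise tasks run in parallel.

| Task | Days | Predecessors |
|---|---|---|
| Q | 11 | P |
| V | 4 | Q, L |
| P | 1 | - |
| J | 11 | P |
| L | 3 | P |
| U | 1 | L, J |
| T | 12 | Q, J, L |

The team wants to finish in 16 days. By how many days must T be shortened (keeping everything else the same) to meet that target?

8

Current finish: 24 days; target: 16.
T is on every critical path, so each day cut from T cuts the finish by one (this holds down to a finish of 16).
Need 24 − 16 = 8 days off T → T becomes 4 days, finish becomes 16.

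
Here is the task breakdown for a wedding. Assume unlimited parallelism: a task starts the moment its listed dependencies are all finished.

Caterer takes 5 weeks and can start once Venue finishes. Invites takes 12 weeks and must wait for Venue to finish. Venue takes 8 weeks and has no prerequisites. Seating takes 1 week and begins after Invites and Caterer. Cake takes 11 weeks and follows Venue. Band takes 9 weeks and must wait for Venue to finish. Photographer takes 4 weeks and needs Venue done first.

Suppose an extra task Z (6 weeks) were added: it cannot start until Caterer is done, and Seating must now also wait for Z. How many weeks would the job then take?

21

Originally the job takes 21 weeks.
With Z inserted, Seating now waits for max(Invites, Caterer, Z).
New critical path: Venue→Invites→Seating = 8+12+1 = 21 ⇒ 21 weeks.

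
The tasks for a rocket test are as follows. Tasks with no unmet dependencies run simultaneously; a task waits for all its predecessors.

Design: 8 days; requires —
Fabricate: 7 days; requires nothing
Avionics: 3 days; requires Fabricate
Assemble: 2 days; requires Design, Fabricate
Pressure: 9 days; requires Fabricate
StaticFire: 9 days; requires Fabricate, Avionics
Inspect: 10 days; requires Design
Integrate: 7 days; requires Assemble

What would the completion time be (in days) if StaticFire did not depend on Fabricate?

19

Original critical path: Fabricate→Avionics→StaticFire = 7+3+9 = 19 ⇒ 19 days.
Dropping Fabricate→StaticFire doesn't change StaticFire's earliest start (10); another predecessor still binds.
New critical path: Fabricate→Avionics→StaticFire = 7+3+9 = 19 ⇒ 19 days.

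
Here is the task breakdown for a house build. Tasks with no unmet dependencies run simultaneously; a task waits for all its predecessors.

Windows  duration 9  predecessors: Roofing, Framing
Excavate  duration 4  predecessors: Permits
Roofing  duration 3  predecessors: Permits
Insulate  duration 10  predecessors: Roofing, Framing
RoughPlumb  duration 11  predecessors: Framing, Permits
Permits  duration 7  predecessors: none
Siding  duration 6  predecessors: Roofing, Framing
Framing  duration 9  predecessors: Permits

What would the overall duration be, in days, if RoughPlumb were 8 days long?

26

Critical path before the change: Permits→Framing→RoughPlumb = 7+9+11 = 27 giving 27 days.
RoughPlumb is on the critical path; changing it to 8 makes that path 24 days.
New critical path: Permits→Framing→Insulate = 7+9+10 = 26 ⇒ 26 days.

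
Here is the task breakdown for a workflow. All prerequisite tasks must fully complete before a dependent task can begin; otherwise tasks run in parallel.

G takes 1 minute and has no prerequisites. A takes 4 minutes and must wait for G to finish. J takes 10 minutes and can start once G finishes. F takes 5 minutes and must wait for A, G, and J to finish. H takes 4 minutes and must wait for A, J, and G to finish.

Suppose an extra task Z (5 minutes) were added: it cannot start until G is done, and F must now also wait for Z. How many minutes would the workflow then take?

Originally the workflow takes 16 minutes.
With Z inserted, F now waits for max(A, G, J, Z).
New critical path: G→J→F = 1+10+5 = 16 ⇒ 16 minutes.

16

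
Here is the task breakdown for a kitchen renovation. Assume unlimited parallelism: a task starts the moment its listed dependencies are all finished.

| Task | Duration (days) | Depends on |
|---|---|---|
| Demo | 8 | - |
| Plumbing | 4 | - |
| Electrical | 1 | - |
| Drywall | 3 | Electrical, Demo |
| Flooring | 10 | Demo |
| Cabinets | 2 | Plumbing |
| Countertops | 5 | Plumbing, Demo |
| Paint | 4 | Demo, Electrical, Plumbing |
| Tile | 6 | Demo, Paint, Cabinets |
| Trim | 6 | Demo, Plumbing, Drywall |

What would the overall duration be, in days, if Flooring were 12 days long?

Actual critical path: Demo→Flooring = 8+10 = 18 ⇒ 18 days.
Since Flooring is critical, the +2 change carries straight to that chain (now 20 days).
The critical path is still Demo→Flooring; finish is now 20 days.

20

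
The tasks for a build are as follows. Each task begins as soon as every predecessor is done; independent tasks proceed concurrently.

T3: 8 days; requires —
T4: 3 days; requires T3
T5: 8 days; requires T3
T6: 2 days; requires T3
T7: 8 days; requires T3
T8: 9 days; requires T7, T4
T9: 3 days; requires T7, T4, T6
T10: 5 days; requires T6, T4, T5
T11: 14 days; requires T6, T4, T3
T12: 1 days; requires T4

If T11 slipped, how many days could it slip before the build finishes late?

0

The longest chain is T3→T4→T11 = 8+3+14 = 25; overall finish 25 days.
Longest path through T11: 25 days (earliest finish 25, latest finish 25).
So T11 can slip 25 − 25 = 0 days.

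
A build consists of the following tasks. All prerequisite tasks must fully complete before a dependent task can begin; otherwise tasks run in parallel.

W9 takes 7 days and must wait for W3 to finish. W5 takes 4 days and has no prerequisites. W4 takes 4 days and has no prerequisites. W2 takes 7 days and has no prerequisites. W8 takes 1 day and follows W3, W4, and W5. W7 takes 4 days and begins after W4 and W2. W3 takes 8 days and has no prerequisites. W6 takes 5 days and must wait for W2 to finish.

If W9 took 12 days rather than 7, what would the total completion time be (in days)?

20

Baseline: W3→W9 = 8+7 = 15 → 15 days.
W9 is on the critical path; changing it to 12 makes that path 20 days.
The critical path is still W3→W9; finish is now 20 days.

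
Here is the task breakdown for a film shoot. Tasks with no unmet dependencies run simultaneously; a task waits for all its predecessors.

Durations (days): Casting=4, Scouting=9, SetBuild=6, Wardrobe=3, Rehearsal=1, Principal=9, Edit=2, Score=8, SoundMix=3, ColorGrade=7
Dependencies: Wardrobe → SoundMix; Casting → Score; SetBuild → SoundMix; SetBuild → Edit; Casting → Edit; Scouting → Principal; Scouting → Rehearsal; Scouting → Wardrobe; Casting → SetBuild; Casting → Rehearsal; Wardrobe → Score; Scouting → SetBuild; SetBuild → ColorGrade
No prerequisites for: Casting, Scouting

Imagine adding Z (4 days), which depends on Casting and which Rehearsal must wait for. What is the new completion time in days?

22

Originally the film shoot takes 22 days.
With Z inserted, Rehearsal now waits for max(Casting, Scouting, Z).
New critical path: Scouting→SetBuild→ColorGrade = 9+6+7 = 22 ⇒ 22 days.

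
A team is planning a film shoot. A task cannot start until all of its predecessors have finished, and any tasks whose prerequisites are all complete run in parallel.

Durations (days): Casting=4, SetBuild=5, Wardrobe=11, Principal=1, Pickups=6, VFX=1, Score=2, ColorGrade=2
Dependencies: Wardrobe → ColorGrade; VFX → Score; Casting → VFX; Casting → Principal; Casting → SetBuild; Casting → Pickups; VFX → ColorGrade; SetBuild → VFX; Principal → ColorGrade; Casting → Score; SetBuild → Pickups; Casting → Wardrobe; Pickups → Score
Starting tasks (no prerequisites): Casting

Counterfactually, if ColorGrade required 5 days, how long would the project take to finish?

Actual critical path: Casting→Wardrobe→ColorGrade = 4+11+2 = 17 ⇒ 17 days.
ColorGrade is on the critical path; changing it to 5 makes that path 20 days.
The critical path is still Casting→Wardrobe→ColorGrade; finish is now 20 days.

20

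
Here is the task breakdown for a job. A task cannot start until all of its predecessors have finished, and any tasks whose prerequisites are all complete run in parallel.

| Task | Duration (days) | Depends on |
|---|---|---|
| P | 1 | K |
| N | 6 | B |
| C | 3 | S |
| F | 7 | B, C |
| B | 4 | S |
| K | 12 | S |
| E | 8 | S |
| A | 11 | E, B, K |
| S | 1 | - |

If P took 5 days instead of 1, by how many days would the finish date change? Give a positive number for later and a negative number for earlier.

Actual critical path: S→K→A = 1+12+11 = 24 ⇒ 24 days.
P is off the critical path — its longest chain is 14 days, giving 10 of slack.
No other chain overtakes it, so the finish is 24 days.
Change in finish: 24 − 24 = +0 days.

0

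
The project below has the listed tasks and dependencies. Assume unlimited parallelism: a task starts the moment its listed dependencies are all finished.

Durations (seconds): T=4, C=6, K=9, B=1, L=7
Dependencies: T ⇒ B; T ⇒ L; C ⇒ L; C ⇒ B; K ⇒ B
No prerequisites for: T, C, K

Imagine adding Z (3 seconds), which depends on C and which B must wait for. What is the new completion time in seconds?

Originally the schedule takes 13 seconds.
With Z inserted, B now waits for max(K, C, T, Z).
New critical path: C→L = 6+7 = 13 ⇒ 13 seconds.

13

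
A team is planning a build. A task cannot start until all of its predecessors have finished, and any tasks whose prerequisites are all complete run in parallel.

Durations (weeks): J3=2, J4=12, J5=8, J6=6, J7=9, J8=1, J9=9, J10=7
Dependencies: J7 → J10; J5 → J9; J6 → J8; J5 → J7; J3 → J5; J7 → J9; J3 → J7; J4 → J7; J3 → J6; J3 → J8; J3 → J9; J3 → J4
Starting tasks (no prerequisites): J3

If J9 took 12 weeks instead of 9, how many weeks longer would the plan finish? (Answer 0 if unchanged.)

3

Actual critical path: J3→J4→J7→J9 = 2+12+9+9 = 32 ⇒ 32 weeks.
J9 lies on that path, so at 12 weeks the path becomes 35 weeks.
The critical path is still J3→J4→J7→J9; finish is now 35 weeks.
Change in finish: 35 − 32 = +3 weeks.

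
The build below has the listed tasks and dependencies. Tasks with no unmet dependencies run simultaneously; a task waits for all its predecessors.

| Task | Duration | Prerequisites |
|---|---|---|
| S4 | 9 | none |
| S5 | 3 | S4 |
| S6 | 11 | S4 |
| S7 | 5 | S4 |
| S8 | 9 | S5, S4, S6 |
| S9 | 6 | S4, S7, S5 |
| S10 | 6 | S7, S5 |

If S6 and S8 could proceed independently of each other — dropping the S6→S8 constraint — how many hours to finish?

21

With the dependency in place, S4→S6→S8 = 9+11+9 = 29 sets the finish at 29 hours.
Without S6→S8, S8's earliest start moves from 20 to 12.
New critical path: S4→S5→S8 = 9+3+9 = 21 ⇒ 21 hours.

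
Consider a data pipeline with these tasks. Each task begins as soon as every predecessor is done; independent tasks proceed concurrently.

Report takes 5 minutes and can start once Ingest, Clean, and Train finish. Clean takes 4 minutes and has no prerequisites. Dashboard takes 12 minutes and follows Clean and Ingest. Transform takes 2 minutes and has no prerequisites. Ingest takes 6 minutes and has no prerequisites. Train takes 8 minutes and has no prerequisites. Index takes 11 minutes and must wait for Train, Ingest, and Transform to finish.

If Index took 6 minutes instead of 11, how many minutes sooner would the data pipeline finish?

Critical path before the change: Train→Index = 8+11 = 19 giving 19 minutes.
Index lies on that path, so at 6 minutes the path becomes 14 minutes.
The binding chain switches to Ingest→Dashboard = 6+12 = 18; finish 18 minutes.
Change in finish: 18 − 19 = -1 minutes.

1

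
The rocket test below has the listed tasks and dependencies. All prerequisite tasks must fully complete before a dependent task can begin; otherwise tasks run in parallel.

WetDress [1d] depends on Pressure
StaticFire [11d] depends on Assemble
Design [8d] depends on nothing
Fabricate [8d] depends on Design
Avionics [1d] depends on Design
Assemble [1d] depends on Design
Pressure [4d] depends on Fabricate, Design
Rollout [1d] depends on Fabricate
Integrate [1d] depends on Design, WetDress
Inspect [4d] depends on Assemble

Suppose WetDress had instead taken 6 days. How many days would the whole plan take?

27

As given, the longest chain is Design→Fabricate→Pressure→WetDress→Integrate = 8+8+4+1+1 = 22, so the finish is 22 days.
Since WetDress is critical, the +5 change carries straight to that chain (now 27 days).
No other chain overtakes it, so the finish is 27 days.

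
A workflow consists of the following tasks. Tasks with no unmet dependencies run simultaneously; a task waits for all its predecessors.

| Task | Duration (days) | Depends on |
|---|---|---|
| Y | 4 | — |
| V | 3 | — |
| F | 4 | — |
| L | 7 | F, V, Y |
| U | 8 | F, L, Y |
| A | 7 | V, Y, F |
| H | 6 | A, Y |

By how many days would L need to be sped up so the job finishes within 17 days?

Current finish: 19 days; target: 17.
L is on every critical path, so each day cut from L cuts the finish by one (this holds down to a finish of 17).
Need 19 − 17 = 2 days off L → L becomes 5 days, finish becomes 17.

2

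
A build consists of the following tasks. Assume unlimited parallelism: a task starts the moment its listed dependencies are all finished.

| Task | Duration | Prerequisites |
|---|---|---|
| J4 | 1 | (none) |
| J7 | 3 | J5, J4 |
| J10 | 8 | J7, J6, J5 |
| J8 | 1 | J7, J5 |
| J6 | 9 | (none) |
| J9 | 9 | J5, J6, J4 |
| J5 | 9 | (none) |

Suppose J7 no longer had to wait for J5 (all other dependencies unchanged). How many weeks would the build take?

18

Original critical path: J5→J7→J10 = 9+3+8 = 20 ⇒ 20 weeks.
Without J5→J7, J7's earliest start moves from 9 to 1.
After: J5→J9 = 9+9 = 18 → 18 weeks.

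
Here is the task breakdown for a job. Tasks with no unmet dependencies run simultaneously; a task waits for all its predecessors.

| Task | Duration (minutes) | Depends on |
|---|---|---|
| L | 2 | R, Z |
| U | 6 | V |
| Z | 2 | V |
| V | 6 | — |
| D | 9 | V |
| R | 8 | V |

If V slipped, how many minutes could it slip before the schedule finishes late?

Critical path: V→R→L = 6+8+2 = 16, so the finish is 16 minutes.
V finishes as early as 6 and must finish by 6.
Slack of V = 0 − 0 = 0 minutes.

0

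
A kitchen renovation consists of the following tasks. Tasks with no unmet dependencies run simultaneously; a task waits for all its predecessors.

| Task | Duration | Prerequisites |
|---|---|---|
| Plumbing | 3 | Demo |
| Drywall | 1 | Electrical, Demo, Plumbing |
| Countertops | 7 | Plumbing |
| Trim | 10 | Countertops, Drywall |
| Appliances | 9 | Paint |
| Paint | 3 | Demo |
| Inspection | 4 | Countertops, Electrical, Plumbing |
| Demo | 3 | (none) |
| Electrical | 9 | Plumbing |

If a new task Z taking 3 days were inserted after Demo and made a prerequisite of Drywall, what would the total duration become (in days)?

26

Originally the kitchen renovation takes 26 days.
With Z inserted, Drywall now waits for max(Electrical, Demo, Plumbing, Z).
New critical path: Demo→Plumbing→Electrical→Drywall→Trim = 3+3+9+1+10 = 26 ⇒ 26 days.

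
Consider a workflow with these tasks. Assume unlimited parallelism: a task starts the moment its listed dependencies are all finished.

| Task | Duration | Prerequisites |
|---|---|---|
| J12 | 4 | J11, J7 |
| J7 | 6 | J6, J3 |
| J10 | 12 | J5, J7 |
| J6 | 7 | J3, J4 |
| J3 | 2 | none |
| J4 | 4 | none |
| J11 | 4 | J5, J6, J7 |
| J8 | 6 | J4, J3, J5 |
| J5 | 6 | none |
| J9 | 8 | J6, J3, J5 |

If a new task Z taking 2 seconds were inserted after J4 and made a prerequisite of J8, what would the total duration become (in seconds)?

Originally the job takes 29 seconds.
With Z inserted, J8 now waits for max(J4, J3, J5, Z).
New critical path: J4→J6→J7→J10 = 4+7+6+12 = 29 ⇒ 29 seconds.

29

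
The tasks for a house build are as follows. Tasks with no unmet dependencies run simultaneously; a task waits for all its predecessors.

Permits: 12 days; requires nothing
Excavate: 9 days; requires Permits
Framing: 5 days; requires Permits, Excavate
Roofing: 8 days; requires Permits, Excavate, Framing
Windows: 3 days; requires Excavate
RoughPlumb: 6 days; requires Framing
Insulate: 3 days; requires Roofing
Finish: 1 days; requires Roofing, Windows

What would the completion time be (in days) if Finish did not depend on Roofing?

37

Before: longest chain Permits→Excavate→Framing→Roofing→Insulate = 12+9+5+8+3 = 37, finish 37.
Without Roofing→Finish, Finish's earliest start moves from 34 to 24.
The longest chain is now Permits→Excavate→Framing→Roofing→Insulate = 12+9+5+8+3 = 37, so the plan takes 37 days.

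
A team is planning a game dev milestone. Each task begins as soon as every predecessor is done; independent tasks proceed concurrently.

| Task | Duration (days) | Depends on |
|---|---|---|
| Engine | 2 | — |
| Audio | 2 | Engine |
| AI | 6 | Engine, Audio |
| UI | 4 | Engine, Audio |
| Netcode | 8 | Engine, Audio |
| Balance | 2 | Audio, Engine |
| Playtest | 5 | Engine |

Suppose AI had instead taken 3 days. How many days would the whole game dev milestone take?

12

As given, the longest chain is Engine→Audio→Netcode = 2+2+8 = 12, so the finish is 12 days.
The longest path through AI is only 10 days, so AI has float 2.
That remains the longest chain; total 12 days.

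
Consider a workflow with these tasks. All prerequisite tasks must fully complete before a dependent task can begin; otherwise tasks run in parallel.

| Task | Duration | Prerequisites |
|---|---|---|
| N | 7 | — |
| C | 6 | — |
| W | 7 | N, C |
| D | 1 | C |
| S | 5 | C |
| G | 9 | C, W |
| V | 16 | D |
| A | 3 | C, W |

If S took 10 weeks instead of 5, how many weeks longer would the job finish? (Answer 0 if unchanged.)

0

As given, the longest chain is N→W→G = 7+7+9 = 23, so the finish is 23 weeks.
S has 12 weeks of float (longest path through it is 11).
No other chain overtakes it, so the finish is 23 weeks.
Change in finish: 23 − 23 = +0 weeks.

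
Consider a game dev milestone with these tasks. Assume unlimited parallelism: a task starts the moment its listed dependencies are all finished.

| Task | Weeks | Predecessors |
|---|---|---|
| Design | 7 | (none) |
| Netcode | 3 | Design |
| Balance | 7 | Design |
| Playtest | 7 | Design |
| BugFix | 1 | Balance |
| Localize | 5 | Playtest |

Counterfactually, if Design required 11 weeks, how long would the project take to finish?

As given, the longest chain is Design→Playtest→Localize = 7+7+5 = 19, so the finish is 19 weeks.
Since Design is critical, the +4 change carries straight to that chain (now 23 weeks).
The critical path is still Design→Playtest→Localize; finish is now 23 weeks.

23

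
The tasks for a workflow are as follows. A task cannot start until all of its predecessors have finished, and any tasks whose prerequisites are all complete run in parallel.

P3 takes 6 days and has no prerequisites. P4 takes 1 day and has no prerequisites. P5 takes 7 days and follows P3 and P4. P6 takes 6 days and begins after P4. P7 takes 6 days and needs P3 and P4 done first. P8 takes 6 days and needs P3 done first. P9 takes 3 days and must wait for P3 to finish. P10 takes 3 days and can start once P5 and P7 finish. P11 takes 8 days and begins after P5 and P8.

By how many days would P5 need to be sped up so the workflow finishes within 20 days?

Current finish: 21 days; target: 20.
P5 is on every critical path, so each day cut from P5 cuts the finish by one (this holds down to a finish of 20).
Need 21 − 20 = 1 day off P5 → P5 becomes 6 days, finish becomes 20.

1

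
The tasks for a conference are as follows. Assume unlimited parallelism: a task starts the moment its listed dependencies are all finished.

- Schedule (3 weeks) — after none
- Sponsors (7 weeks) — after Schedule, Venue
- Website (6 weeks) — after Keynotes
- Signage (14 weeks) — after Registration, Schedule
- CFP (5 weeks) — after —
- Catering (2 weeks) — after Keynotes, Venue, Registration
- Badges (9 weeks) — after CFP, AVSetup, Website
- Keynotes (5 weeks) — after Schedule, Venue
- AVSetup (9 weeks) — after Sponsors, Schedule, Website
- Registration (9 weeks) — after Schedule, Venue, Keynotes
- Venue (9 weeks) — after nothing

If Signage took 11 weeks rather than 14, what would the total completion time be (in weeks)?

Actual critical path: Venue→Keynotes→Website→AVSetup→Badges = 9+5+6+9+9 = 38 ⇒ 38 weeks.
Signage is off the critical path — its longest chain is 37 weeks, giving 1 of slack.
That remains the longest chain; total 38 weeks.

38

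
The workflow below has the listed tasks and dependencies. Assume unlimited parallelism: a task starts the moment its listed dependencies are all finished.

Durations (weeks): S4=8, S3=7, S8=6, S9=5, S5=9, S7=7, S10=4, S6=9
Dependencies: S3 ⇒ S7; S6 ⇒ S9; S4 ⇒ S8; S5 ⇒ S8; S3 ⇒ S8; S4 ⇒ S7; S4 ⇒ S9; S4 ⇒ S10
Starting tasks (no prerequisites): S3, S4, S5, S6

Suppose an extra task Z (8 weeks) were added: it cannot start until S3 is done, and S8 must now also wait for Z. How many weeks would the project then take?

Originally the project takes 15 weeks.
With Z inserted, S8 now waits for max(S4, S5, S3, Z).
New critical path: S3→Z→S8 = 7+8+6 = 21 ⇒ 21 weeks.

21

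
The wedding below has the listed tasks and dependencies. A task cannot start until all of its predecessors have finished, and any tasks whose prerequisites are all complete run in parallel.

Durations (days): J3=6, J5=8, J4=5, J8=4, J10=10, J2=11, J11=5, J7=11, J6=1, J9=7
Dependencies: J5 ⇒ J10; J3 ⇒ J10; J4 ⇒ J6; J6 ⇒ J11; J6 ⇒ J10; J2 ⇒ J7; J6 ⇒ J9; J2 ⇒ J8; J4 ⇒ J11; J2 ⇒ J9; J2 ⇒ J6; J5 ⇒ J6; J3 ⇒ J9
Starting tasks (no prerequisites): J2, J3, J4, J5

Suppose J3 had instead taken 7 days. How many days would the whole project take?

22

Critical path before the change: J2→J6→J10 = 11+1+10 = 22 giving 22 days.
J3 has 6 days of float (longest path through it is 16).
That remains the longest chain; total 22 days.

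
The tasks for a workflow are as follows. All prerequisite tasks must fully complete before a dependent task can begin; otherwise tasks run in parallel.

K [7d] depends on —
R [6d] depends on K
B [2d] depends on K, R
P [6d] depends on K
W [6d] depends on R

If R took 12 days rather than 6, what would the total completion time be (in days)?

As given, the longest chain is K→R→W = 7+6+6 = 19, so the finish is 19 days.
R lies on that path, so at 12 days the path becomes 25 days.
No other chain overtakes it, so the finish is 25 days.

25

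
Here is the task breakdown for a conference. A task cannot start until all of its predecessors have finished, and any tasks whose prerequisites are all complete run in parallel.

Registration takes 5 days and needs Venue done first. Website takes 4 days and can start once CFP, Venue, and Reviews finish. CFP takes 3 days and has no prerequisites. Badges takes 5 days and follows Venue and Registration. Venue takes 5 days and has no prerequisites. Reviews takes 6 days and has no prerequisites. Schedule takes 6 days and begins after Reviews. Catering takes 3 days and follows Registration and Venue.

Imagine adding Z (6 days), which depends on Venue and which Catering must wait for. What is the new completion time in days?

15

Originally the schedule takes 15 days.
With Z inserted, Catering now waits for max(Registration, Venue, Z).
New critical path: Venue→Registration→Badges = 5+5+5 = 15 ⇒ 15 days.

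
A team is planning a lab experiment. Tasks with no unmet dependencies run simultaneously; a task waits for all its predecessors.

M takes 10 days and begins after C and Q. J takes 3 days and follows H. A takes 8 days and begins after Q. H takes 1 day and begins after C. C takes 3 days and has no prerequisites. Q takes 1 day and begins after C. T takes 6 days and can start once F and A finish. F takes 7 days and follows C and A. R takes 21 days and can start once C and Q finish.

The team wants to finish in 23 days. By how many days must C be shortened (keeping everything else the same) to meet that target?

Current finish: 25 days; target: 23.
C is on every critical path, so each day cut from C cuts the finish by one (this holds down to a finish of 23).
Need 25 − 23 = 2 days off C → C becomes 1 day, finish becomes 23.

2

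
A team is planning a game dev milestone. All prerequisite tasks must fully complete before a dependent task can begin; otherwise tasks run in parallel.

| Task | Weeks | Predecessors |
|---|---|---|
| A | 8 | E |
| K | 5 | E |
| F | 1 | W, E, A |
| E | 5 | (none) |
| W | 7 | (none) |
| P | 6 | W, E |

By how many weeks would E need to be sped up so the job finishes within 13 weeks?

Current finish: 14 weeks; target: 13.
E is on every critical path, so each week cut from E cuts the finish by one (this holds down to a finish of 13).
Need 14 − 13 = 1 week off E → E becomes 4 weeks, finish becomes 13.

1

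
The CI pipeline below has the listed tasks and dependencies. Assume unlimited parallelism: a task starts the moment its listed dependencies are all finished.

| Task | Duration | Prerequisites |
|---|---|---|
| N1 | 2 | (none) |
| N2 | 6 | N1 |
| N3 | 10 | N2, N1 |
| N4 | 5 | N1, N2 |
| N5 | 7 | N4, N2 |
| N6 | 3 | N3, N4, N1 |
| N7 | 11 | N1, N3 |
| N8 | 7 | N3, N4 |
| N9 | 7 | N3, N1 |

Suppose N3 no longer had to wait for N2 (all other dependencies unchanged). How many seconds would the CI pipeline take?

23

Before: longest chain N1→N2→N3→N7 = 2+6+10+11 = 29, finish 29.
Without N2→N3, N3's earliest start moves from 8 to 2.
After: N1→N3→N7 = 2+10+11 = 23 → 23 seconds.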